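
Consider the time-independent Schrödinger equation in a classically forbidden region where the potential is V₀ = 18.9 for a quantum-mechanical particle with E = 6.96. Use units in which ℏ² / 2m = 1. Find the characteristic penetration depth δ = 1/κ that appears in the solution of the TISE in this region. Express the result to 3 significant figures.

Since E < V₀ the TISE in this region is ψ'' = κ²ψ with κ = √(2m(V₀ − E))/ℏ.
κ = √(2 × 0.5 × 11.94) = 3.455. The penetration depth is δ = 1/κ = 0.289.

δ = 0.289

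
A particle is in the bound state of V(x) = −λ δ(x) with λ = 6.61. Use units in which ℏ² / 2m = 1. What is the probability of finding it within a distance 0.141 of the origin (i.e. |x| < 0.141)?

P = 0.606

The normalised bound state is ψ = √κ e^{−κ|x|} with κ = mλ/ℏ² = 3.305.
P(|x| < d) = ∫_{−d}^{d} κ e^{−2κ|x|} dx = 1 − e^{−2κd} = 1 − e^{−0.9320} = 0.6062.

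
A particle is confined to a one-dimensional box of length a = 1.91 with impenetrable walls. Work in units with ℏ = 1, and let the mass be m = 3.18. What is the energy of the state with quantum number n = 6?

Requiring ψ(0) = ψ(a) = 0 quantises k = nπ/a, hence E_n = ℏ²k²/2m = n²π²ℏ²/(2ma²).
E_6 = 6² × π² / (2 × 3.18 × 1.91²) = 15.31.

E = 15.3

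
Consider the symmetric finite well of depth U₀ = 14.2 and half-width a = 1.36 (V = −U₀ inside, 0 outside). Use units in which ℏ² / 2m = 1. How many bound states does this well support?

N = 4

The dimensionless depth is z₀ = a√(2mU₀)/ℏ = 1.36 × √(14.20) = 5.125.
The even/odd transcendental equations gain one root per π/2 in z₀, giving N = 1 + ⌊2z₀/π⌋ = 1 + ⌊3.263⌋ = 4.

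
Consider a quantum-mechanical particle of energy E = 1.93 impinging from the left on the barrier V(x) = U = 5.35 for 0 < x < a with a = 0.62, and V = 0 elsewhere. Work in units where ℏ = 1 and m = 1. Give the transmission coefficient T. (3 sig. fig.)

T = 0.135

Since E < U the interior solution is evanescent with decay constant κ = √(2m(U − E))/ℏ = 2.615.
κa = 1.622, sinh(κa) = 2.432.
Matching ψ, ψ′ at both faces gives T = [1 + U² sinh²(κa) / (4E(U − E))]⁻¹ = 1/7.410 = 0.135.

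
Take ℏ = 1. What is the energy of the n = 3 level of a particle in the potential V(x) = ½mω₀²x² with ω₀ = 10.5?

E = 36.8

The oscillator eigenvalues are E_n = ℏω₀(n + ½), so E_3 = 10.5 × 3.5 = 36.75.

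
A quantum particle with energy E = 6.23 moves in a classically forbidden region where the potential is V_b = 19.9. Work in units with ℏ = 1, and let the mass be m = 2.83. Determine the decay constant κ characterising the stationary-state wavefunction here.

κ = 8.80

Since E < V_b the TISE in this region is ψ'' = κ²ψ with κ = √(2m(V_b − E))/ℏ.
κ = √(2 × 2.83 × 13.67) = 8.796.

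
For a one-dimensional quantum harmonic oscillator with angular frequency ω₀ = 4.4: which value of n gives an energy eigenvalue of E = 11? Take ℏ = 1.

Invert E_n = (n + ½)ℏω₀: n = E/ℏω₀ − ½ = 2.000, so n = 2.

n = 2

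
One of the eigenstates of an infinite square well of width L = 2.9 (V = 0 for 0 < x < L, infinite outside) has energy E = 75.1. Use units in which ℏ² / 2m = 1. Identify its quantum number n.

n = 8

For an infinite well E_n = n²π²ℏ²/(2mL²), so n = (L/πℏ)√(2mE).
n = (2.9/π) × √(2 × 0.5 × 75.1) = 8.000 → n = 8.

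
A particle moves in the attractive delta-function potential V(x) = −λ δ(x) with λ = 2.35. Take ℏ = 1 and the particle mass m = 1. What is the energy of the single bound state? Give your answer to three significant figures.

For x ≠ 0 the bound state is ψ ∝ e^{−κ|x|}; integrating the TISE across the delta gives the cusp condition 2κ = 2mλ/ℏ², so κ = 2.350.
Then E = −ℏ²κ²/(2m) = −mλ²/(2ℏ²) = -2.761.

E = -2.76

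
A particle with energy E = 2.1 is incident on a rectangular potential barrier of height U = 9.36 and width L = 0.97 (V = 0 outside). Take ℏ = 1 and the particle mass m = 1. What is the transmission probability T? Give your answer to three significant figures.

T = 0.00171

Since E < U the interior solution is evanescent with decay constant κ = √(2m(U − E))/ℏ = 3.811.
κL = 3.696, sinh(κL) = 20.13.
Matching ψ, ψ′ at both faces gives T = [1 + U² sinh²(κL) / (4E(U − E))]⁻¹ = 1/583.4 = 0.00171.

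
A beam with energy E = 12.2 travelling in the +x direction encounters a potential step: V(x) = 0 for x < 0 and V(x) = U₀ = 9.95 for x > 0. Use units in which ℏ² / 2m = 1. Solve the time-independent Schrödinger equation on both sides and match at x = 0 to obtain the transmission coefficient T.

T = 0.841

The wavenumbers are k₁ = √(2mE)/ℏ = 3.493 on the left and k₂ = √(2m(E − U₀))/ℏ = 1.500 on the right.
Matching ψ and ψ′ at x = 0 gives r = (k₁ − k₂)/(k₁ + k₂), so R = r² = 0.1593 and T = 1 − R = 0.8407.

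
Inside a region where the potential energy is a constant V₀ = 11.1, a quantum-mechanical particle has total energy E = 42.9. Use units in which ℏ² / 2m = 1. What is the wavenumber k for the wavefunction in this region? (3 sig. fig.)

With E > V₀ the solution is oscillatory, ψ ∝ e^{±ikx} with k = √(2m(E − V₀))/ℏ.
k = √(2 × 0.5 × 31.8) = 5.639.

k = 5.64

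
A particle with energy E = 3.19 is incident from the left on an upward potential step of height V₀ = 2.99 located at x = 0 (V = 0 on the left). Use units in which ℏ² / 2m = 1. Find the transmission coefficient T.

The wavenumbers are k₁ = √(2mE)/ℏ = 1.786 on the left and k₂ = √(2m(E − V₀))/ℏ = 0.4472 on the right.
Matching ψ and ψ′ at x = 0 gives r = (k₁ − k₂)/(k₁ + k₂), so R = r² = 0.3594 and T = 1 − R = 0.6406.

T = 0.641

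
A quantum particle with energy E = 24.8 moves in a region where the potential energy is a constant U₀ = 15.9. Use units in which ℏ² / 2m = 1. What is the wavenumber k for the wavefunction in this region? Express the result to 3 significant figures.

k = 2.98

With E > U₀ the solution is oscillatory, ψ ∝ e^{±ikx} with k = √(2m(E − U₀))/ℏ.
k = √(2 × 0.5 × 8.9) = 2.983.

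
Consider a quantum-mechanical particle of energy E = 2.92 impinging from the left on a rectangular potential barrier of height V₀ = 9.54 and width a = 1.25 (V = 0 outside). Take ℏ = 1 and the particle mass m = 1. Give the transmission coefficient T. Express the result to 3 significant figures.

T = 0.000381

E < V₀: inside the barrier ψ ∝ e^{±κx} with κ = √(2m(V₀ − E))/ℏ = 3.639.
κa = 4.548, sinh(κa) = 47.23.
Matching ψ, ψ′ at both faces gives T = [1 + V₀² sinh²(κa) / (4E(V₀ − E))]⁻¹ = 1/2627 = 0.000381.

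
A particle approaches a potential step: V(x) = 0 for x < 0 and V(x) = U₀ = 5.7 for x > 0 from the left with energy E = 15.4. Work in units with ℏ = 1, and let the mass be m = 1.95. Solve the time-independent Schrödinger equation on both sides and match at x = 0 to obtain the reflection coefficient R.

On each side the TISE gives plane waves with k = √(2m(E − V))/ℏ: k₁ = √(2·1.95·15.4) = 7.750, k₂ = √(2·1.95·9.7) = 6.151.
Continuity of ψ and ψ′ at the step yields the reflection amplitude r = (k₁ − k₂)/(k₁ + k₂) = 0.1150; thus R = |r|² = 0.01324, T = 0.9868.

R = 0.0132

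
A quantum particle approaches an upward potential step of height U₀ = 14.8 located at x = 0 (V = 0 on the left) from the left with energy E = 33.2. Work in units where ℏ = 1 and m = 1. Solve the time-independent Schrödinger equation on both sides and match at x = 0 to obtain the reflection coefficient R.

The wavenumbers are k₁ = √(2mE)/ℏ = 8.149 on the left and k₂ = √(2m(E − U₀))/ℏ = 6.066 on the right.
Continuity of ψ and ψ′ at the step yields the reflection amplitude r = (k₁ − k₂)/(k₁ + k₂) = 0.1465; thus R = |r|² = 0.02146, T = 0.9785.

R = 0.0215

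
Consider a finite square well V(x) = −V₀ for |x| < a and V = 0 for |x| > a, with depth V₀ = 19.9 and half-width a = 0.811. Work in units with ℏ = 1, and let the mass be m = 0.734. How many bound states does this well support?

Define the well-strength parameter z₀ = (a/ℏ)√(2mV₀) = 0.811 × √(2·0.734·19.9) = 4.383.
The even/odd transcendental equations gain one root per π/2 in z₀, giving N = 1 + ⌊2z₀/π⌋ = 1 + ⌊2.791⌋ = 3.

N = 3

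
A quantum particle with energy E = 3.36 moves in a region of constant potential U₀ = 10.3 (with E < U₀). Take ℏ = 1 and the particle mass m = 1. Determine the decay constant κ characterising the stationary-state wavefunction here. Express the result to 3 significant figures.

Since E < U₀ the TISE in this region is ψ'' = κ²ψ with κ = √(2m(U₀ − E))/ℏ.
κ = √(2 × 1 × 6.94) = 3.726.

κ = 3.73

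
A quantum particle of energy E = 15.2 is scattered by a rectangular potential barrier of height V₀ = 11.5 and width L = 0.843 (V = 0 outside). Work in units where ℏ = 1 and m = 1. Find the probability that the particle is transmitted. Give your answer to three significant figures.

T = 0.751

Above the barrier the interior wavenumber is k₂ = √(2m(E − V₀))/ℏ = 2.720, giving phase k₂L = 2.293.
Matching at both interfaces gives T⁻¹ = 1 + V₀² sin²(k₂L) / [4E(E − V₀)] = 1.331, hence T = 0.751.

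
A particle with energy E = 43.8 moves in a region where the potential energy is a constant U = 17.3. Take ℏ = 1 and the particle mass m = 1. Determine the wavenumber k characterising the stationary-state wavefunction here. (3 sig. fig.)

k = 7.28

With E > U the solution is oscillatory, ψ ∝ e^{±ikx} with k = √(2m(E − U))/ℏ.
k = √(2 × 1 × 26.5) = 7.280.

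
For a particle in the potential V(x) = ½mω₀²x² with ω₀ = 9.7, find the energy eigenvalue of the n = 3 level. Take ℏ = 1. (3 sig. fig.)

Using E_n = (n + ½)ℏω₀: E_3 = 3.5 × 9.7 = 33.95.

E = 34.0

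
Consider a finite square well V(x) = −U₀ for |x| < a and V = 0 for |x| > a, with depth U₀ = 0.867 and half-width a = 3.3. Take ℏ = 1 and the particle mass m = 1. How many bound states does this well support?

N = 3

Define the well-strength parameter z₀ = (a/ℏ)√(2mU₀) = 3.3 × √(2·1·0.867) = 4.345.
A new bound state (alternating even/odd) appears each time z₀ passes a multiple of π/2, so N = ⌊2z₀/π⌋ + 1 = ⌊2.766⌋ + 1 = 3.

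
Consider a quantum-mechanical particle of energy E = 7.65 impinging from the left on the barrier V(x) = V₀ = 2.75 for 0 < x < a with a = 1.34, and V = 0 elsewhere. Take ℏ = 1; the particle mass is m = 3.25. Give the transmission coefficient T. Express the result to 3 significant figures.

E > V₀: inside the barrier k₂ = √(2m(E − V₀))/ℏ = 5.644, k₂a = 7.562.
T = [1 + V₀² sin²(k₂a) / (4E(E − V₀))]⁻¹ = 1/1.046 = 0.956.

T = 0.956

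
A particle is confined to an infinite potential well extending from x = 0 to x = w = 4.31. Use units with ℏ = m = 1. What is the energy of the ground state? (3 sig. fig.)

Requiring ψ(0) = ψ(w) = 0 quantises k = nπ/w, hence E_n = ℏ²k²/2m = n²π²ℏ²/(2mw²).
E_1 = 1² × π² / (2 × 1 × 4.31²) = 0.2657.

E = 0.266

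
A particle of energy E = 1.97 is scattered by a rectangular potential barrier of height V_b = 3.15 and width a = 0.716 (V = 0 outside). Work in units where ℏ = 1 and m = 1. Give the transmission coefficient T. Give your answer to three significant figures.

Since E < V_b the interior solution is evanescent with decay constant κ = √(2m(V_b − E))/ℏ = 1.536.
κa = 1.100, sinh(κa) = 1.336.
Matching ψ, ψ′ at both faces gives T = [1 + V_b² sinh²(κa) / (4E(V_b − E))]⁻¹ = 1/2.903 = 0.344.

T = 0.344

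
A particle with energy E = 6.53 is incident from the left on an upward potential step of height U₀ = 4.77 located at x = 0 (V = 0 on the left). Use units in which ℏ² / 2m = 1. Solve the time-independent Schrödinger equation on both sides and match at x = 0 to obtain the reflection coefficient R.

The wavenumbers are k₁ = √(2mE)/ℏ = 2.555 on the left and k₂ = √(2m(E − U₀))/ℏ = 1.327 on the right.
Matching ψ and ψ′ at x = 0 gives r = (k₁ − k₂)/(k₁ + k₂), so R = r² = 0.1002 and T = 1 − R = 0.8998.

R = 0.100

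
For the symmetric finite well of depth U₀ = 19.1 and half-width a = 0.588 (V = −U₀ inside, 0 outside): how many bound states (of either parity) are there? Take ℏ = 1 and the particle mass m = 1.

N = 3

The dimensionless depth is z₀ = a√(2mU₀)/ℏ = 0.588 × √(38.20) = 3.634.
A new bound state (alternating even/odd) appears each time z₀ passes a multiple of π/2, so N = ⌊2z₀/π⌋ + 1 = ⌊2.314⌋ + 1 = 3.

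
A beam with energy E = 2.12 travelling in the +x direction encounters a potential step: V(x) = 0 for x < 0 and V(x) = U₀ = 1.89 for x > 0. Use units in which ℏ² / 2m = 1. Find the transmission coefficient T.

T = 0.746

On each side the TISE gives plane waves with k = √(2m(E − V))/ℏ: k₁ = √(2·½·2.12) = 1.456, k₂ = √(2·½·0.23) = 0.4796.
Continuity of ψ and ψ′ at the step yields the reflection amplitude r = (k₁ − k₂)/(k₁ + k₂) = 0.5045; thus R = |r|² = 0.2545, T = 0.7455.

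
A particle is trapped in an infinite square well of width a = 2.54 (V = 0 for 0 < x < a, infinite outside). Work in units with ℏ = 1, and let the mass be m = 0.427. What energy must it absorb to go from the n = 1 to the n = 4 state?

E_n = n²π²ℏ²/(2ma²), so ΔE = (4² − 1²) π²ℏ²/(2ma²).
ΔE = 15 × π² / (2 × 0.427 × 2.54²) = 26.87.

ΔE = 26.9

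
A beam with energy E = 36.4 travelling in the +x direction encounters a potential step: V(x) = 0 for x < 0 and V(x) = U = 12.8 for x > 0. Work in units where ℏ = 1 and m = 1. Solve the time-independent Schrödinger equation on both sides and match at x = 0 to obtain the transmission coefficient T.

T = 0.988

The wavenumbers are k₁ = √(2mE)/ℏ = 8.532 on the left and k₂ = √(2m(E − U))/ℏ = 6.870 on the right.
Continuity of ψ and ψ′ at the step yields the reflection amplitude r = (k₁ − k₂)/(k₁ + k₂) = 0.1079; thus R = |r|² = 0.01164, T = 0.9884.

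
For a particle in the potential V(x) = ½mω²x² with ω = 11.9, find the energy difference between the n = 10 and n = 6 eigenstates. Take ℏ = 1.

E_n = ℏω(n + ½), so ΔE = (10 − 6) ℏω = 4 × 11.9 = 47.60.

ΔE = 47.6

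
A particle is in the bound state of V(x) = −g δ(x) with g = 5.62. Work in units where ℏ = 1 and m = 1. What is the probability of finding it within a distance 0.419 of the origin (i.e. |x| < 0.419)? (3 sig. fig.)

P = 0.991

The normalised bound state is ψ = √κ e^{−κ|x|} with κ = mg/ℏ² = 5.620.
P(|x| < d) = ∫_{−d}^{d} κ e^{−2κ|x|} dx = 1 − e^{−2κd} = 1 − e^{−4.710} = 0.9910.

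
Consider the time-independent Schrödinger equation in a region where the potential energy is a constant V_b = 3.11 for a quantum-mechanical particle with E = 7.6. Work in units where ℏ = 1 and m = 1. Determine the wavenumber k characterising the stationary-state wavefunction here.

k = 3.00

With E > V_b the solution is oscillatory, ψ ∝ e^{±ikx} with k = √(2m(E − V_b))/ℏ.
k = √(2 × 1 × 4.49) = 2.997.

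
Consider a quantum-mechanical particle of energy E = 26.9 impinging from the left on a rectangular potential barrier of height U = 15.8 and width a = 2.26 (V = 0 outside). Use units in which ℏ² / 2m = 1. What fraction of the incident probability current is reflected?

R = 0.158

E > U: inside the barrier k₂ = √(2m(E − U))/ℏ = 3.332, k₂a = 7.530.
T = [1 + U² sin²(k₂a) / (4E(E − U))]⁻¹ = 1/1.188 = 0.842.
R = 1 − T = 0.158.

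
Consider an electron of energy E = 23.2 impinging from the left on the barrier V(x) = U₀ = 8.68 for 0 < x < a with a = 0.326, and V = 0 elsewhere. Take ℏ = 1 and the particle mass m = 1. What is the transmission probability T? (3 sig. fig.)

T = 0.949

E > U₀: inside the barrier k₂ = √(2m(E − U₀))/ℏ = 5.389, k₂a = 1.757.
Matching at both interfaces gives T⁻¹ = 1 + U₀² sin²(k₂a) / [4E(E − U₀)] = 1.054, hence T = 0.949.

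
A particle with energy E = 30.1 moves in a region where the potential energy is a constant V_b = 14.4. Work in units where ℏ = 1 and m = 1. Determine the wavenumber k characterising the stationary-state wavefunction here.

k = 5.60

With E > V_b the solution is oscillatory, ψ ∝ e^{±ikx} with k = √(2m(E − V_b))/ℏ.
k = √(2 × 1 × 15.7) = 5.604.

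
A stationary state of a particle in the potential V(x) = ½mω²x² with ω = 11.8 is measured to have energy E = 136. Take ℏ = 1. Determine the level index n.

n = 11

Invert E_n = (n + ½)ℏω: n = E/ℏω − ½ = 11.025, so n = 11.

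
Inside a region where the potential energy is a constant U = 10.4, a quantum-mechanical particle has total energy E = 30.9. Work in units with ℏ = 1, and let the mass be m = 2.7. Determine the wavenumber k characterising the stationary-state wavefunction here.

k = 10.5

With E > U the solution is oscillatory, ψ ∝ e^{±ikx} with k = √(2m(E − U))/ℏ.
k = √(2 × 2.7 × 20.5) = 10.52.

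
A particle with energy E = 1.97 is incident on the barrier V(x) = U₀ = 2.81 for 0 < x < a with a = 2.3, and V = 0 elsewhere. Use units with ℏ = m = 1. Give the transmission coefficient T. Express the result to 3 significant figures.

E < U₀: inside the barrier ψ ∝ e^{±κx} with κ = √(2m(U₀ − E))/ℏ = 1.296.
κa = 2.981, sinh(κa) = 9.830.
Matching ψ, ψ′ at both faces gives T = [1 + U₀² sinh²(κa) / (4E(U₀ − E))]⁻¹ = 1/116.3 = 0.00860.

T = 0.00860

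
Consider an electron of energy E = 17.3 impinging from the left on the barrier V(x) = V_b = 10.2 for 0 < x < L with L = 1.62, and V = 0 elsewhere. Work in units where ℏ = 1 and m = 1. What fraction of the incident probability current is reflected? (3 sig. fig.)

E > V_b: inside the barrier k₂ = √(2m(E − V_b))/ℏ = 3.768, k₂L = 6.105.
T = [1 + V_b² sin²(k₂L) / (4E(E − V_b))]⁻¹ = 1/1.007 = 0.993.
R = 1 − T = 0.00664.

R = 0.00664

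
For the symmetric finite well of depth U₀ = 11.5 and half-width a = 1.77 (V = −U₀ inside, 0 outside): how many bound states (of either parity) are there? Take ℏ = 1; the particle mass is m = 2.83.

The dimensionless depth is z₀ = a√(2mU₀)/ℏ = 1.77 × √(65.09) = 14.28.
A new bound state (alternating even/odd) appears each time z₀ passes a multiple of π/2, so N = ⌊2z₀/π⌋ + 1 = ⌊9.091⌋ + 1 = 10.

N = 10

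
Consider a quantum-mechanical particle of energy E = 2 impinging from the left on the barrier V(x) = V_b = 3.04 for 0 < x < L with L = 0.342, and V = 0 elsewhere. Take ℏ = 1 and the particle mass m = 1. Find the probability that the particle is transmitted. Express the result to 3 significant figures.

Since E < V_b the interior solution is evanescent with decay constant κ = √(2m(V_b − E))/ℏ = 1.442.
κL = 0.4932, sinh(κL) = 0.5135.
Matching ψ, ψ′ at both faces gives T = [1 + V_b² sinh²(κL) / (4E(V_b − E))]⁻¹ = 1/1.293 = 0.773.

T = 0.773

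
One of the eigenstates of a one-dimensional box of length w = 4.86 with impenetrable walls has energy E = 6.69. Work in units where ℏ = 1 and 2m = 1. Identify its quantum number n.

n = 4

From E_n = n²π²ℏ²/(2mw²) invert to n = √(2mw²E)/(πℏ).
n = (4.86/π) × √(2 × 0.5 × 6.69) = 4.001 → n = 4.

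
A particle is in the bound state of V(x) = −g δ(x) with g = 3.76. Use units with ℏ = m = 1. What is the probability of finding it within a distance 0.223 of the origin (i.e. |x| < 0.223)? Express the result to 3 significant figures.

The normalised bound state is ψ = √κ e^{−κ|x|} with κ = mg/ℏ² = 3.760.
P(|x| < d) = ∫_{−d}^{d} κ e^{−2κ|x|} dx = 1 − e^{−2κd} = 1 − e^{−1.677} = 0.8131.

P = 0.813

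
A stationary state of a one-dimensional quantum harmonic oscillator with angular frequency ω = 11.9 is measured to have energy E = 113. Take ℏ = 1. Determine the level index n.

Invert E_n = (n + ½)ℏω: n = E/ℏω − ½ = 8.996, so n = 9.

n = 9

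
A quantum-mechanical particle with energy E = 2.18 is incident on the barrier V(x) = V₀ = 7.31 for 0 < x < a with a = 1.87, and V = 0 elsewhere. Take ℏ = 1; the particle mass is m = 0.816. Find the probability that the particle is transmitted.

Since E < V₀ the interior solution is evanescent with decay constant κ = √(2m(V₀ − E))/ℏ = 2.893.
κa = 5.411, sinh(κa) = 111.9.
The exact tunnelling result is T⁻¹ = 1 + V₀² sinh²(κa) / [4E(V₀ − E)] = 14960, so T = 0.0000668.

T = 0.0000668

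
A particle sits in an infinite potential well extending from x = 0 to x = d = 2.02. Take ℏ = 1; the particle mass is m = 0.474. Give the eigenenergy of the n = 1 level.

Requiring ψ(0) = ψ(d) = 0 quantises k = nπ/d, hence E_n = ℏ²k²/2m = n²π²ℏ²/(2md²).
E_1 = 1² × π² / (2 × 0.474 × 2.02²) = 2.551.

E = 2.55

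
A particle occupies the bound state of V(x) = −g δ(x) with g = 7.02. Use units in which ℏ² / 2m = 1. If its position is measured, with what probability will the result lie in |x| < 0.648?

The normalised bound state is ψ = √κ e^{−κ|x|} with κ = mg/ℏ² = 3.510.
P(|x| < d) = ∫_{−d}^{d} κ e^{−2κ|x|} dx = 1 − e^{−2κd} = 1 − e^{−4.549} = 0.9894.

P = 0.989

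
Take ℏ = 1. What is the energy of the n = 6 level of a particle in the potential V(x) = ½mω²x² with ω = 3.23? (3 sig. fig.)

Using E_n = (n + ½)ℏω: E_6 = 6.5 × 3.23 = 21.00.

E = 21.0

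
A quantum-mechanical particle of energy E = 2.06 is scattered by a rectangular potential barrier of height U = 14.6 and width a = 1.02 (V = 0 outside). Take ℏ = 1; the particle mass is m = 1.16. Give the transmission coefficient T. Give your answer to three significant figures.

E < U: inside the barrier ψ ∝ e^{±κx} with κ = √(2m(U − E))/ℏ = 5.394.
κa = 5.502, sinh(κa) = 122.5.
Matching ψ, ψ′ at both faces gives T = [1 + U² sinh²(κa) / (4E(U − E))]⁻¹ = 1/30980 = 0.0000323.

T = 0.0000323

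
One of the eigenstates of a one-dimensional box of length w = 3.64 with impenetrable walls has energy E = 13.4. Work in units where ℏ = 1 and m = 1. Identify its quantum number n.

n = 6

From E_n = n²π²ℏ²/(2mw²) invert to n = √(2mw²E)/(πℏ).
n = (3.64/π) × √(2 × 1 × 13.4) = 5.998 → n = 6.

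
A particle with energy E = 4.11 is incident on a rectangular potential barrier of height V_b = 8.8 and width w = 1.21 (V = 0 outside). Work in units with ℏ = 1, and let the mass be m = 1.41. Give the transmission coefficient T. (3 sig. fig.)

T = 0.000600

Since E < V_b the interior solution is evanescent with decay constant κ = √(2m(V_b − E))/ℏ = 3.637.
κw = 4.400, sinh(κw) = 40.74.
The exact tunnelling result is T⁻¹ = 1 + V_b² sinh²(κw) / [4E(V_b − E)] = 1668, so T = 0.000600.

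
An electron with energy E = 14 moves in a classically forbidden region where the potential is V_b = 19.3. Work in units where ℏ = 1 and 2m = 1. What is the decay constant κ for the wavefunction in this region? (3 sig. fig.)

Since E < V_b the TISE in this region is ψ'' = κ²ψ with κ = √(2m(V_b − E))/ℏ.
κ = √(2 × 0.5 × 5.3) = 2.302.

κ = 2.30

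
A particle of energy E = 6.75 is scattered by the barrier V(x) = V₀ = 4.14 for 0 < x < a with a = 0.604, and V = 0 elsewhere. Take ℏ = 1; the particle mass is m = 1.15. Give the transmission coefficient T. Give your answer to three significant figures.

Above the barrier the interior wavenumber is k₂ = √(2m(E − V₀))/ℏ = 2.450, giving phase k₂a = 1.480.
Matching at both interfaces gives T⁻¹ = 1 + V₀² sin²(k₂a) / [4E(E − V₀)] = 1.241, hence T = 0.806.

T = 0.806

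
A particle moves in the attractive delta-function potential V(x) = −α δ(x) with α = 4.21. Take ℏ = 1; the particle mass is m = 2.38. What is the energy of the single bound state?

E = -21.1

The bound state is ψ(x) = √κ e^{−κ|x|}. The derivative jump ψ'(0⁺) − ψ'(0⁻) = −(2mα/ℏ²)ψ(0) fixes κ = mα/ℏ² = 10.02.
Then E = −ℏ²κ²/(2m) = −mα²/(2ℏ²) = -21.09.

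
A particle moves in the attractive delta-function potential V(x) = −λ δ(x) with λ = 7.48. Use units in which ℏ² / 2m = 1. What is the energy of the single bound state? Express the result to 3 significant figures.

For x ≠ 0 the bound state is ψ ∝ e^{−κ|x|}; integrating the TISE across the delta gives the cusp condition 2κ = 2mλ/ℏ², so κ = 3.740.
Then E = −ℏ²κ²/(2m) = −mλ²/(2ℏ²) = -13.99.

E = -14.0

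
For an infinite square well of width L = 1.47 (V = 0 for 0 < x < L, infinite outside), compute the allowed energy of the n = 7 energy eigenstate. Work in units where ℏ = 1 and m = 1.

E = 112

The infinite-well eigenfunctions ψ_n = √(2/L) sin(nπx/L) vanish at both walls, giving E_n = n²π²ℏ²/(2mL²).
E_7 = 7² × π² / (2 × 1 × 1.47²) = 111.9.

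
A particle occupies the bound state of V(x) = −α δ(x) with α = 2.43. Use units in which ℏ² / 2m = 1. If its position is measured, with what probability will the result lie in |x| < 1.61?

The normalised bound state is ψ = √κ e^{−κ|x|} with κ = mα/ℏ² = 1.215.
P(|x| < d) = ∫_{−d}^{d} κ e^{−2κ|x|} dx = 1 − e^{−2κd} = 1 − e^{−3.912} = 0.9800.

P = 0.980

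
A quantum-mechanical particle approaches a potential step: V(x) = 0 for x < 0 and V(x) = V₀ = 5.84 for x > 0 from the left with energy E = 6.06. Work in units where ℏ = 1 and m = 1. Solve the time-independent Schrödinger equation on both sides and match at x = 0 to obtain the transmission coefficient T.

The wavenumbers are k₁ = √(2mE)/ℏ = 3.481 on the left and k₂ = √(2m(E − V₀))/ℏ = 0.6633 on the right.
Continuity of ψ and ψ′ at the step yields the reflection amplitude r = (k₁ − k₂)/(k₁ + k₂) = 0.6799; thus R = |r|² = 0.4623, T = 0.5377.

T = 0.538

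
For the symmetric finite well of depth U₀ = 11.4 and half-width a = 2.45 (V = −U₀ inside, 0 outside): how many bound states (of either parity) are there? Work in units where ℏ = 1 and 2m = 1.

Define the well-strength parameter z₀ = (a/ℏ)√(2mU₀) = 2.45 × √(2·0.5·11.4) = 8.272.
A new bound state (alternating even/odd) appears each time z₀ passes a multiple of π/2, so N = ⌊2z₀/π⌋ + 1 = ⌊5.266⌋ + 1 = 6.

N = 6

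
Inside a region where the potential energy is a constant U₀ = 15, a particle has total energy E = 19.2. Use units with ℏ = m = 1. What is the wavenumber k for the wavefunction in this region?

With E > U₀ the solution is oscillatory, ψ ∝ e^{±ikx} with k = √(2m(E − U₀))/ℏ.
k = √(2 × 1 × 4.2) = 2.898.

k = 2.90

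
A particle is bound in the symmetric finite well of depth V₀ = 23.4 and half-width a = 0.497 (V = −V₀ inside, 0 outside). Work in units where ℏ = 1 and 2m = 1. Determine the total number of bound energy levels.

N = 2

Define the well-strength parameter z₀ = (a/ℏ)√(2mV₀) = 0.497 × √(2·0.5·23.4) = 2.404.
A new bound state (alternating even/odd) appears each time z₀ passes a multiple of π/2, so N = ⌊2z₀/π⌋ + 1 = ⌊1.531⌋ + 1 = 2.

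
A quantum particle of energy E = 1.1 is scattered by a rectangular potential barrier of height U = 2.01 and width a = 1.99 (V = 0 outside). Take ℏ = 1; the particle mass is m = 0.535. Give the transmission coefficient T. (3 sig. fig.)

T = 0.0751

Since E < U the interior solution is evanescent with decay constant κ = √(2m(U − E))/ℏ = 0.9868.
κa = 1.964, sinh(κa) = 3.492.
Matching ψ, ψ′ at both faces gives T = [1 + U² sinh²(κa) / (4E(U − E))]⁻¹ = 1/13.31 = 0.0751.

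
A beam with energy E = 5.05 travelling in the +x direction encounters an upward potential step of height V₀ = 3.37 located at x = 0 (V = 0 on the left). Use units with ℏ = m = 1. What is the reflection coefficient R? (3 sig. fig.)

On each side the TISE gives plane waves with k = √(2m(E − V))/ℏ: k₁ = √(2·1·5.05) = 3.178, k₂ = √(2·1·1.68) = 1.833.
Matching ψ and ψ′ at x = 0 gives r = (k₁ − k₂)/(k₁ + k₂), so R = r² = 0.07204 and T = 1 − R = 0.9280.

R = 0.0720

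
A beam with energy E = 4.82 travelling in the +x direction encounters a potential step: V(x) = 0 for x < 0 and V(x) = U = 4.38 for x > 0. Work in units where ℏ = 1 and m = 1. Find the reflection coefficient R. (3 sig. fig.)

R = 0.287

On each side the TISE gives plane waves with k = √(2m(E − V))/ℏ: k₁ = √(2·1·4.82) = 3.105, k₂ = √(2·1·0.44) = 0.9381.
Continuity of ψ and ψ′ at the step yields the reflection amplitude r = (k₁ − k₂)/(k₁ + k₂) = 0.5359; thus R = |r|² = 0.2872, T = 0.7128.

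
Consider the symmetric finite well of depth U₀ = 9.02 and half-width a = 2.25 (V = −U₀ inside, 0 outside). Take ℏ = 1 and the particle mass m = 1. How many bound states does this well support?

N = 7

The dimensionless depth is z₀ = a√(2mU₀)/ℏ = 2.25 × √(18.04) = 9.557.
A new bound state (alternating even/odd) appears each time z₀ passes a multiple of π/2, so N = ⌊2z₀/π⌋ + 1 = ⌊6.084⌋ + 1 = 7.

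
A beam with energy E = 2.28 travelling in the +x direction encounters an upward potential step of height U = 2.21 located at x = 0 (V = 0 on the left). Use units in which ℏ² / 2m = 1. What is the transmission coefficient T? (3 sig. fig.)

T = 0.507

The wavenumbers are k₁ = √(2mE)/ℏ = 1.510 on the left and k₂ = √(2m(E − U))/ℏ = 0.2646 on the right.
Matching ψ and ψ′ at x = 0 gives r = (k₁ − k₂)/(k₁ + k₂), so R = r² = 0.4925 and T = 1 − R = 0.5075.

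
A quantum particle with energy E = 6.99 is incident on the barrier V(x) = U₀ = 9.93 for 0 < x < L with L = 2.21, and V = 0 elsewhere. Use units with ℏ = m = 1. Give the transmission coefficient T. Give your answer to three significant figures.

Since E < U₀ the interior solution is evanescent with decay constant κ = √(2m(U₀ − E))/ℏ = 2.425.
κL = 5.359, sinh(κL) = 106.3.
The exact tunnelling result is T⁻¹ = 1 + U₀² sinh²(κL) / [4E(U₀ − E)] = 13540, so T = 0.0000738.

T = 0.0000738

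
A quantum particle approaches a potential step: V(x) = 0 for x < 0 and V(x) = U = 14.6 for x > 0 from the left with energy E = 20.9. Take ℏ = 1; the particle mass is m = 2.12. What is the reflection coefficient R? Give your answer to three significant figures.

The wavenumbers are k₁ = √(2mE)/ℏ = 9.414 on the left and k₂ = √(2m(E − U))/ℏ = 5.168 on the right.
Continuity of ψ and ψ′ at the step yields the reflection amplitude r = (k₁ − k₂)/(k₁ + k₂) = 0.2911; thus R = |r|² = 0.08476, T = 0.9152.

R = 0.0848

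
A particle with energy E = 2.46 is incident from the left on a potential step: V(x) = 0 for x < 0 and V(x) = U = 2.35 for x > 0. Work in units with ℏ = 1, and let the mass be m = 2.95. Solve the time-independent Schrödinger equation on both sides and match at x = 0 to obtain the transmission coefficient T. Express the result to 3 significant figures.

The wavenumbers are k₁ = √(2mE)/ℏ = 3.810 on the left and k₂ = √(2m(E − U))/ℏ = 0.8056 on the right.
Continuity of ψ and ψ′ at the step yields the reflection amplitude r = (k₁ − k₂)/(k₁ + k₂) = 0.6509; thus R = |r|² = 0.4237, T = 0.5763.

T = 0.576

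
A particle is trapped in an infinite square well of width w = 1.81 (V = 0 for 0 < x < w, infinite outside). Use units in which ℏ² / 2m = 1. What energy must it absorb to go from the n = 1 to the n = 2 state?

ΔE = 9.04

E_n = n²π²ℏ²/(2mw²), so ΔE = (2² − 1²) π²ℏ²/(2mw²).
ΔE = 3 × π² / (2 × 0.5 × 1.81²) = 9.038.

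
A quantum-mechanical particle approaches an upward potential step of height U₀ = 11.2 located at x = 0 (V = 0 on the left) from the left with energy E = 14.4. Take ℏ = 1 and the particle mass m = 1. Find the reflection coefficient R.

R = 0.129

On each side the TISE gives plane waves with k = √(2m(E − V))/ℏ: k₁ = √(2·1·14.4) = 5.367, k₂ = √(2·1·3.2) = 2.530.
Matching ψ and ψ′ at x = 0 gives r = (k₁ − k₂)/(k₁ + k₂), so R = r² = 0.1291 and T = 1 − R = 0.8709.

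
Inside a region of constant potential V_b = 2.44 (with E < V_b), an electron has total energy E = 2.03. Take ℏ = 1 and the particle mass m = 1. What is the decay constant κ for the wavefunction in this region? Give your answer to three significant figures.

Since E < V_b the TISE in this region is ψ'' = κ²ψ with κ = √(2m(V_b − E))/ℏ.
κ = √(2 × 1 × 0.41) = 0.9055.

κ = 0.906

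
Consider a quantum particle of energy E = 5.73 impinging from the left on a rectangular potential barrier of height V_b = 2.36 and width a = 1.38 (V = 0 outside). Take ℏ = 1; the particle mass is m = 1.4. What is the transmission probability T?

E > V_b: inside the barrier k₂ = √(2m(E − V_b))/ℏ = 3.072, k₂a = 4.239.
Matching at both interfaces gives T⁻¹ = 1 + V_b² sin²(k₂a) / [4E(E − V_b)] = 1.057, hence T = 0.946.

T = 0.946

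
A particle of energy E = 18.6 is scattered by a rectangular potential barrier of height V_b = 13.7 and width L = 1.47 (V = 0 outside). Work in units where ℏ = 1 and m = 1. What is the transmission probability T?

E > V_b: inside the barrier k₂ = √(2m(E − V_b))/ℏ = 3.130, k₂L = 4.602.
Matching at both interfaces gives T⁻¹ = 1 + V_b² sin²(k₂L) / [4E(E − V_b)] = 1.509, hence T = 0.663.

T = 0.663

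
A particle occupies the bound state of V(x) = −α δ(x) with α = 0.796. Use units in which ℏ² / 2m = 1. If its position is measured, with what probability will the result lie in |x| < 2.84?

P = 0.896

The normalised bound state is ψ = √κ e^{−κ|x|} with κ = mα/ℏ² = 0.3980.
P(|x| < d) = ∫_{−d}^{d} κ e^{−2κ|x|} dx = 1 − e^{−2κd} = 1 − e^{−2.261} = 0.8957.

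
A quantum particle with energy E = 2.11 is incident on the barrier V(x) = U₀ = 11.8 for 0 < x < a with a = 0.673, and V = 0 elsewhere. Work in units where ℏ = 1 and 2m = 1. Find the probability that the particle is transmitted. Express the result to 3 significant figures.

E < U₀: inside the barrier ψ ∝ e^{±κx} with κ = √(2m(U₀ − E))/ℏ = 3.113.
κa = 2.095, sinh(κa) = 4.001.
The exact tunnelling result is T⁻¹ = 1 + U₀² sinh²(κa) / [4E(U₀ − E)] = 28.25, so T = 0.0354.

T = 0.0354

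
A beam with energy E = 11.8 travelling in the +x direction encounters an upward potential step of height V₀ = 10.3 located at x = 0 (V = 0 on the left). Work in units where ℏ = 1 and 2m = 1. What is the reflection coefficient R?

R = 0.225

The wavenumbers are k₁ = √(2mE)/ℏ = 3.435 on the left and k₂ = √(2m(E − V₀))/ℏ = 1.225 on the right.
Matching ψ and ψ′ at x = 0 gives r = (k₁ − k₂)/(k₁ + k₂), so R = r² = 0.2250 and T = 1 − R = 0.7750.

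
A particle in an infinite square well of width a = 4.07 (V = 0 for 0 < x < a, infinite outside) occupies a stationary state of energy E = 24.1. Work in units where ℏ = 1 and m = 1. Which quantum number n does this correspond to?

For an infinite well E_n = n²π²ℏ²/(2ma²), so n = (a/πℏ)√(2mE).
n = (4.07/π) × √(2 × 1 × 24.1) = 8.994 → n = 9.

n = 9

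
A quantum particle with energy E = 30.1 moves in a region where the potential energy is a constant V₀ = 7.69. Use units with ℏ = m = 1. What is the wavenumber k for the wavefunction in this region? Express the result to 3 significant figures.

k = 6.69

With E > V₀ the solution is oscillatory, ψ ∝ e^{±ikx} with k = √(2m(E − V₀))/ℏ.
k = √(2 × 1 × 22.41) = 6.695.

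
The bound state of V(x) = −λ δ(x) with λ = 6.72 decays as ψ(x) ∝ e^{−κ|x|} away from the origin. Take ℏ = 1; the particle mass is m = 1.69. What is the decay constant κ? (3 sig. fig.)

κ = 11.4

Integrate −(ℏ²/2m)ψ'' − λδ(x)ψ = Eψ from −ε to +ε: the ψ'' term gives ψ'(0⁺) − ψ'(0⁻) and the δ term gives −(2mλ/ℏ²)ψ(0).
With ψ ∝ e^{−κ|x|} this yields −2κ = −2mλ/ℏ², so κ = mλ/ℏ² = 11.36.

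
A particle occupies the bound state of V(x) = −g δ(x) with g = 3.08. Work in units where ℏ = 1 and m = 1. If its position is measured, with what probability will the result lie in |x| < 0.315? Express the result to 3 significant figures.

The normalised bound state is ψ = √κ e^{−κ|x|} with κ = mg/ℏ² = 3.080.
P(|x| < d) = ∫_{−d}^{d} κ e^{−2κ|x|} dx = 1 − e^{−2κd} = 1 − e^{−1.940} = 0.8564.

P = 0.856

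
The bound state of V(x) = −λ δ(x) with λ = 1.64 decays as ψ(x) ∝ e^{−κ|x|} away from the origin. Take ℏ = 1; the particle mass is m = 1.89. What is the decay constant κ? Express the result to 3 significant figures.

Integrate −(ℏ²/2m)ψ'' − λδ(x)ψ = Eψ from −ε to +ε: the ψ'' term gives ψ'(0⁺) − ψ'(0⁻) and the δ term gives −(2mλ/ℏ²)ψ(0).
With ψ ∝ e^{−κ|x|} this yields −2κ = −2mλ/ℏ², so κ = mλ/ℏ² = 3.100.

κ = 3.10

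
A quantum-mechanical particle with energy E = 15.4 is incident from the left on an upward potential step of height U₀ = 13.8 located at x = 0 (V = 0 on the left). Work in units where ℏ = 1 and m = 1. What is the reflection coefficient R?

The wavenumbers are k₁ = √(2mE)/ℏ = 5.550 on the left and k₂ = √(2m(E − U₀))/ℏ = 1.789 on the right.
Matching ψ and ψ′ at x = 0 gives r = (k₁ − k₂)/(k₁ + k₂), so R = r² = 0.2626 and T = 1 − R = 0.7374.

R = 0.263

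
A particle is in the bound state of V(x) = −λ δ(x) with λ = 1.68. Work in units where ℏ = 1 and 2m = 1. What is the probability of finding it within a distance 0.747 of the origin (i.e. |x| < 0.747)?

The normalised bound state is ψ = √κ e^{−κ|x|} with κ = mλ/ℏ² = 0.8400.
P(|x| < d) = ∫_{−d}^{d} κ e^{−2κ|x|} dx = 1 − e^{−2κd} = 1 − e^{−1.255} = 0.7149.

P = 0.715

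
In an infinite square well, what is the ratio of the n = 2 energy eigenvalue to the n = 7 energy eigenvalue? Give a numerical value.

0.0816327

E_n = n²π²ℏ²/(2mL²) so the ratio is n₂²/n₁² = 4/49 = 0.0816327.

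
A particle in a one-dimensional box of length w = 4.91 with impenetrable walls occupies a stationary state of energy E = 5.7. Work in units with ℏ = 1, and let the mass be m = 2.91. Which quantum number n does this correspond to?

n = 9

From E_n = n²π²ℏ²/(2mw²) invert to n = √(2mw²E)/(πℏ).
n = (4.91/π) × √(2 × 2.91 × 5.7) = 9.002 → n = 9.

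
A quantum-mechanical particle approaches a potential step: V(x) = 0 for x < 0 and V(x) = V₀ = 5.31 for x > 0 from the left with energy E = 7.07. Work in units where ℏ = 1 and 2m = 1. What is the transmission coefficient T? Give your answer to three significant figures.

On each side the TISE gives plane waves with k = √(2m(E − V))/ℏ: k₁ = √(2·½·7.07) = 2.659, k₂ = √(2·½·1.76) = 1.327.
Continuity of ψ and ψ′ at the step yields the reflection amplitude r = (k₁ − k₂)/(k₁ + k₂) = 0.3343; thus R = |r|² = 0.1117, T = 0.8883.

T = 0.888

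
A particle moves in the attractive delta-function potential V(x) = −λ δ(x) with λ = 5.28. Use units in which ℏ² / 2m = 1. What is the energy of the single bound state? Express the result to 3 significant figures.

E = -6.97

For x ≠ 0 the bound state is ψ ∝ e^{−κ|x|}; integrating the TISE across the delta gives the cusp condition 2κ = 2mλ/ℏ², so κ = 2.640.
Then E = −ℏ²κ²/(2m) = −mλ²/(2ℏ²) = -6.970.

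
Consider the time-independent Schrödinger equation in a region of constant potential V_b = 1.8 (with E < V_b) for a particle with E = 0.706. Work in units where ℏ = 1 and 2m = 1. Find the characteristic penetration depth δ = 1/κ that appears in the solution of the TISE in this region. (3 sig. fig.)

δ = 0.956

Since E < V_b the TISE in this region is ψ'' = κ²ψ with κ = √(2m(V_b − E))/ℏ.
κ = √(2 × 0.5 × 1.094) = 1.046. The penetration depth is δ = 1/κ = 0.956.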